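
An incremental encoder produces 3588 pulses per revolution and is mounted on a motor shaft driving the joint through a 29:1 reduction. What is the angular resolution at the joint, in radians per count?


counts per rev = 3588
effective counts at joint = 3588 * 29 = 104052
resolution = 2*pi / 104052
= 6.0385e-05 rad/count


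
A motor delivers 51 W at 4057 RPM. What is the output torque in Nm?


omega = 4057 * 2*pi/60 = 424.848 rad/s
tau = P / omega = 51 / 424.848
= 0.12 Nm


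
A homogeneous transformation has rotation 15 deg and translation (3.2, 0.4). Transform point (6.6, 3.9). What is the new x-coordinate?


x' = cos(theta)*px - sin(theta)*py + tx
= 0.9659*6.6 - 0.2588*3.9 + 3.2
= 8.5657


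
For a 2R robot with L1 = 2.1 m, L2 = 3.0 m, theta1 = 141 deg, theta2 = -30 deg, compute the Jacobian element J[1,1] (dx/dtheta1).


J[1,1] = -L1*sin(t1) - L2*sin(t1+t2)
= -2.1*sin(141) - 3.0*sin(111)
= -4.1223


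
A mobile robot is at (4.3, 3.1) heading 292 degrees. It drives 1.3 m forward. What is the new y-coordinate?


y_new = y0 + d*sin(theta)
= 3.1 + 1.3*sin(292)
= 3.1 + -1.2053
= 1.8947


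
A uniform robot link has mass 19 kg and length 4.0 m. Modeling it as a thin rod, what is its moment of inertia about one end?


I = (1/3) * m * L^2
= (1/3) * 19 * 4.0^2
= 0.333333 * 19 * 16.0
= 101.3333 kg*m^2


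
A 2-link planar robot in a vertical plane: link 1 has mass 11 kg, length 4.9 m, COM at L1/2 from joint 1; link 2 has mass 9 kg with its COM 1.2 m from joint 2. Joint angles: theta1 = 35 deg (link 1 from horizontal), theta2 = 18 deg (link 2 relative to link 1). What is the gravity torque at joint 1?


Horizontal distance from joint 1 to link-1 COM:
  x_c1 = (L1/2)*cos(t1) = 2.45 * 0.8192 = 2.0069 m
Horizontal distance from joint 1 to link-2 COM:
  x_c2 = L1*cos(t1) + Lc2*cos(t1+t2)
       = 4.9*0.8192 + 1.2*0.6018 = 4.736 m
tau1 = m1*g*x_c1 + m2*g*x_c2
     = 11*9.81*2.0069 + 9*9.81*4.736
     = 216.567 + 418.1435
     = 634.7105 Nm


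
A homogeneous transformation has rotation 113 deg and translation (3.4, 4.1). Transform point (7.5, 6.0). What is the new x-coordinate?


x' = cos(theta)*px - sin(theta)*py + tx
= -0.3907*7.5 - 0.9205*6.0 + 3.4
= -5.0535


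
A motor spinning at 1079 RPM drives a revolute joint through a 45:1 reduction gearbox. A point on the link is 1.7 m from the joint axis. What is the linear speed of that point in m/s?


omega_motor = 1079 * 2*pi/60 = 112.9926 rad/s
omega_joint = omega_motor / 45 = 2.5109 rad/s
v = omega_joint * r = 2.5109 * 1.7
= 4.2686 m/s


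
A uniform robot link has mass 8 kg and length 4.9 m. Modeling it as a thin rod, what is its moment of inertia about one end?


I = (1/3) * m * L^2
= (1/3) * 8 * 4.9^2
= 0.333333 * 8 * 24.01
= 64.0267 kg*m^2


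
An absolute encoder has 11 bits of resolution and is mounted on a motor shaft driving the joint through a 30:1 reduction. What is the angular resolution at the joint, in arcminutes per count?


counts = 2^11 = 2048
effective counts at joint = 2048 * 30 = 61440
resolution = 360*60 / 61440
= 0.3516 arcmin/count


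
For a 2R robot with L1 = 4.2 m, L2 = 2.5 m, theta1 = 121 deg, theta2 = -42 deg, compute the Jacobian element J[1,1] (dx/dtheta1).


J[1,1] = -L1*sin(t1) - L2*sin(t1+t2)
= -4.2*sin(121) - 2.5*sin(79)
= -6.0542


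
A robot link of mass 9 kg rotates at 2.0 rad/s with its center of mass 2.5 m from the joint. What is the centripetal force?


F = m * omega^2 * r
= 9 * 2.0^2 * 2.5
= 9 * 4.0 * 2.5
= 90.0 N


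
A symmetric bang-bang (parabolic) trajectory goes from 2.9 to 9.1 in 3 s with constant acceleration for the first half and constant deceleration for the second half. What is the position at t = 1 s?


Symmetric rest-to-rest: each phase covers (pf-p0)/2 in time T/2. 0.5*a*(T/2)^2 = (pf-p0)/2 => a = 4*(pf-p0)/T^2
a = 4*(9.1-2.9)/3^2 = 2.7556
t = 1 is in the acceleration phase (t <= T/2).
p = p0 + 0.5*a*t^2 = 2.9 + 0.5*2.7556*1^2
= 4.2778


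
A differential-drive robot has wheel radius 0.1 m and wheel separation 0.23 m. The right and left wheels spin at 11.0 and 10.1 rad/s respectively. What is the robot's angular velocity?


vR = r*wR = 0.1*11.0 = 1.1 m/s
vL = r*wL = 0.1*10.1 = 1.01 m/s
v = (vR+vL)/2 = 1.055 m/s
omega = (vR-vL)/L = 0.3913 rad/s
angular velocity = 0.3913 rad/s


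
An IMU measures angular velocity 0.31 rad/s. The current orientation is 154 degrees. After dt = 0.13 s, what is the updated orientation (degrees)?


delta_theta = w * dt = 0.31 * 0.13 = 0.0403 rad
= 2.309 deg
theta_new = 154 + 2.309 = 156.309 deg


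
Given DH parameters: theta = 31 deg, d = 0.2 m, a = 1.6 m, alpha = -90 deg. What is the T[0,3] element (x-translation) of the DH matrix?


T[0,3] = a * cos(theta)
= 1.6 * cos(31 deg)
= 1.6 * 0.8572
= 1.3715


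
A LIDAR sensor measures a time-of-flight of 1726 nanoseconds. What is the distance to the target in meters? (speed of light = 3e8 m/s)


tof = 1726 ns = 1.726e-06 s
dist = c * tof / 2
= 3e8 * 1.726e-06 / 2
= 258.9 m


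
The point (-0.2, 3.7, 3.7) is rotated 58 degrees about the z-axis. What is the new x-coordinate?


Rotation about z-axis: x' = x*cos(theta) - y*sin(theta)
= -0.2 * 0.5299 - 3.7 * 0.848
= -3.2438


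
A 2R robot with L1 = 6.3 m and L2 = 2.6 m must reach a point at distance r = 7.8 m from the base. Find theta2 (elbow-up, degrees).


cos(theta2) = (r^2 - L1^2 - L2^2) / (2*L1*L2)
cos(theta2) = (60.84 - 39.69 - 6.76) / 32.76
cos(theta2) = 0.439255
theta2 = 63.9436 degrees


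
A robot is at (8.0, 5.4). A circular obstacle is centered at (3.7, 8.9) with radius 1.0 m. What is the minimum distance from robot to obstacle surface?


center_dist = sqrt((8.0-3.7)^2 + (5.4-8.9)^2)
= sqrt(18.49 + 12.25)
= 5.5444
min_dist = center_dist - radius = 5.5444 - 1.0 = 4.5444 m


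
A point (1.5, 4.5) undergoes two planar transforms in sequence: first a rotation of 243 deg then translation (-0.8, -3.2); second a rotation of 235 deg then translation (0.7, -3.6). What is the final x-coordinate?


After transform 1:
x1 = cos(243)*1.5 - sin(243)*4.5 + -0.8 = 2.5285
y1 = sin(243)*1.5 + cos(243)*4.5 + -3.2 = -6.5795
After transform 2:
x2 = cos(235)*2.5285 - sin(235)*-6.5795 + 0.7
= -6.1399


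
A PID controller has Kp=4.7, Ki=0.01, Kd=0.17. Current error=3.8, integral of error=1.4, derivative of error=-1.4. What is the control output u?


u = Kp*e + Ki*int(e) + Kd*de/dt
= 4.7*3.8 + 0.01*1.4 + 0.17*(-1.4)
= 17.86 + 0.014 + -0.238
= 17.636


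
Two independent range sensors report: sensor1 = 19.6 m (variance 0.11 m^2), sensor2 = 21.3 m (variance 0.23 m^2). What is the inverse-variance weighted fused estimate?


w1 = (1/var1) / (1/var1 + 1/var2)
   = 9.0909 / (9.0909 + 4.3478) = 0.6765
w2 = 1 - w1 = 0.3235
fused = w1*s1 + w2*s2 = 13.2588 + 6.8912
= 20.15 m


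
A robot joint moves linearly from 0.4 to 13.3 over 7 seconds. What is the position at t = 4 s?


s = t/T = 4/7 = 0.5714
p(t) = p0 + (pf-p0)*s
= 0.4 + (13.3 - 0.4) * 0.5714
= 7.7714


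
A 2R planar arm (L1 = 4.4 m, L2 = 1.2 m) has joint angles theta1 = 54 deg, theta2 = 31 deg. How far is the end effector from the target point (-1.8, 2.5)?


End effector via forward kinematics:
x = L1*cos(t1) + L2*cos(t1+t2) = 2.6908
y = L1*sin(t1) + L2*sin(t1+t2) = 4.7551
Distance to target:
d = sqrt((-1.8 - 2.6908)^2 + (2.5 - 4.7551)^2)
= sqrt(20.1677 + 5.0855)
= 5.0253 m


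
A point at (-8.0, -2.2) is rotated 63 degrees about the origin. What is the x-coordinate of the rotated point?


x' = x*cos(theta) - y*sin(theta)
cos(63 deg) = 0.454, sin(63 deg) = 0.891
x' = -8.0 * 0.454 - -2.2 * 0.891
= -3.6319 - -1.9602
= -1.6717


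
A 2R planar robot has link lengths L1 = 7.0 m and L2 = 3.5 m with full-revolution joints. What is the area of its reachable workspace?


r_max = L1 + L2 = 10.5 m
r_min = |L1 - L2| = 3.5 m
Area = pi*(r_max^2 - r_min^2)
= pi*(110.25 - 12.25)
= pi * 98.0
= 307.8761 m^2


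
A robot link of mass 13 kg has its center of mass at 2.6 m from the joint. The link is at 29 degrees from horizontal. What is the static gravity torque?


tau = m*g*L*cos(angle)
= 13 * 9.81 * 2.6 * cos(29 deg)
= 13 * 9.81 * 2.6 * 0.8746
= 290.0047 Nm


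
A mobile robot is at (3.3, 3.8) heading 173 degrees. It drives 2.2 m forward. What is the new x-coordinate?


x_new = x0 + d*cos(theta)
= 3.3 + 2.2*cos(173)
= 3.3 + -2.1836
= 1.1164


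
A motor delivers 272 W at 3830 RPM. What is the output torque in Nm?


omega = 3830 * 2*pi/60 = 401.0767 rad/s
tau = P / omega = 272 / 401.0767
= 0.6782 Nm


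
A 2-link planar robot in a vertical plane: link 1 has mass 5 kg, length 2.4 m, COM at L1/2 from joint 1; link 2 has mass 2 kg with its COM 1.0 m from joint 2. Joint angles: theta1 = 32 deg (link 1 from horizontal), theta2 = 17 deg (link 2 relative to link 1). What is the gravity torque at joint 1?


Horizontal distance from joint 1 to link-1 COM:
  x_c1 = (L1/2)*cos(t1) = 1.2 * 0.848 = 1.0177 m
Horizontal distance from joint 1 to link-2 COM:
  x_c2 = L1*cos(t1) + Lc2*cos(t1+t2)
       = 2.4*0.848 + 1.0*0.6561 = 2.6914 m
tau1 = m1*g*x_c1 + m2*g*x_c2
     = 5*9.81*1.0177 + 2*9.81*2.6914
     = 49.9161 + 52.8048
     = 102.7209 Nm


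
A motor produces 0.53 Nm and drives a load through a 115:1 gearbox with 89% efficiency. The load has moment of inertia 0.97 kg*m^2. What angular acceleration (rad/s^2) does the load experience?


tau_out = tau_motor * N * eta
= 0.53 * 115 * 0.89 = 54.2455 Nm
alpha = tau_out / I = 54.2455 / 0.97
= 55.9232 rad/s^2


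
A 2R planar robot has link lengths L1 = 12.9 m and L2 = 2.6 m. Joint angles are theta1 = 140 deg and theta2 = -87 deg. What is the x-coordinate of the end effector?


Convert angles to radians: theta1 = 2.4435, theta2 = -1.5184
x = L1*cos(theta1) + L2*cos(theta1+theta2)
x = -9.882 + 1.5647
x = -8.3173


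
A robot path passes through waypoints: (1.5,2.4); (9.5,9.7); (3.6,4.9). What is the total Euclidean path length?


Segment lengths:
  seg1 = sqrt((8.0)^2 + (7.3)^2) = 10.8301
  seg2 = sqrt((-5.9)^2 + (-4.8)^2) = 7.6059
Total = 18.436


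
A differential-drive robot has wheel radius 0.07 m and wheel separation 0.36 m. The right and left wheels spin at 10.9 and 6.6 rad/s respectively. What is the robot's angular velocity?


vR = r*wR = 0.07*10.9 = 0.763 m/s
vL = r*wL = 0.07*6.6 = 0.462 m/s
v = (vR+vL)/2 = 0.6125 m/s
omega = (vR-vL)/L = 0.8361 rad/s
angular velocity = 0.8361 rad/s


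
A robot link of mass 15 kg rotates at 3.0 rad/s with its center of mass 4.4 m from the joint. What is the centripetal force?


F = m * omega^2 * r
= 15 * 3.0^2 * 4.4
= 15 * 9.0 * 4.4
= 594.0 N


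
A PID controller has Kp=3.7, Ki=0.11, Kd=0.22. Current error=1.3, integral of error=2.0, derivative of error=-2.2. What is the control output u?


u = Kp*e + Ki*int(e) + Kd*de/dt
= 3.7*1.3 + 0.11*2.0 + 0.22*(-2.2)
= 4.81 + 0.22 + -0.484
= 4.546


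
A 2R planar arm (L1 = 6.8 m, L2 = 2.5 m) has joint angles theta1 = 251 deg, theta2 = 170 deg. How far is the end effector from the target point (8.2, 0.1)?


End effector via forward kinematics:
x = L1*cos(t1) + L2*cos(t1+t2) = -1.0018
y = L1*sin(t1) + L2*sin(t1+t2) = -4.243
Distance to target:
d = sqrt((8.2 - -1.0018)^2 + (0.1 - -4.243)^2)
= sqrt(84.6738 + 18.8614)
= 10.1752 m


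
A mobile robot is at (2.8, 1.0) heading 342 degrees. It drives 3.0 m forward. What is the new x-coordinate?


x_new = x0 + d*cos(theta)
= 2.8 + 3.0*cos(342)
= 2.8 + 2.8532
= 5.6532


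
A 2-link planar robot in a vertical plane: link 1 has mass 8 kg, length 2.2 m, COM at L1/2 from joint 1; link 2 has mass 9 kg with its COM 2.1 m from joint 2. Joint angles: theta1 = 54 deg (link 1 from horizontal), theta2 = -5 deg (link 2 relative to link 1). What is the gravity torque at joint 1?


Horizontal distance from joint 1 to link-1 COM:
  x_c1 = (L1/2)*cos(t1) = 1.1 * 0.5878 = 0.6466 m
Horizontal distance from joint 1 to link-2 COM:
  x_c2 = L1*cos(t1) + Lc2*cos(t1+t2)
       = 2.2*0.5878 + 2.1*0.6561 = 2.6709 m
tau1 = m1*g*x_c1 + m2*g*x_c2
     = 8*9.81*0.6466 + 9*9.81*2.6709
     = 50.7423 + 235.8095
     = 286.5518 Nm


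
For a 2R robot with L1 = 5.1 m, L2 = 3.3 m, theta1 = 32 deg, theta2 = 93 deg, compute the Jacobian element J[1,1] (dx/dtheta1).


J[1,1] = -L1*sin(t1) - L2*sin(t1+t2)
= -5.1*sin(32) - 3.3*sin(125)
= -5.4058


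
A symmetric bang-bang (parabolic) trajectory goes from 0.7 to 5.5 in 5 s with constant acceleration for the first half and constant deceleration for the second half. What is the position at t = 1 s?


Symmetric rest-to-rest: each phase covers (pf-p0)/2 in time T/2. 0.5*a*(T/2)^2 = (pf-p0)/2 => a = 4*(pf-p0)/T^2
a = 4*(5.5-0.7)/5^2 = 0.768
t = 1 is in the acceleration phase (t <= T/2).
p = p0 + 0.5*a*t^2 = 0.7 + 0.5*0.768*1^2
= 1.084


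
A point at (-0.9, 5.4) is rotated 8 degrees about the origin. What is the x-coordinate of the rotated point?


x' = x*cos(theta) - y*sin(theta)
cos(8 deg) = 0.9903, sin(8 deg) = 0.1392
x' = -0.9 * 0.9903 - 5.4 * 0.1392
= -0.8912 - 0.7515
= -1.6428


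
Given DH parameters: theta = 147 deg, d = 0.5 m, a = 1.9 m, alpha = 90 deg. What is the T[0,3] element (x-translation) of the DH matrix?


T[0,3] = a * cos(theta)
= 1.9 * cos(147 deg)
= 1.9 * -0.8387
= -1.5935


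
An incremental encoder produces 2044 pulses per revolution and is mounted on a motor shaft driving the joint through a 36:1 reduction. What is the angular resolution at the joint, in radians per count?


counts per rev = 2044
effective counts at joint = 2044 * 36 = 73584
resolution = 2*pi / 73584
= 8.5388e-05 rad/count


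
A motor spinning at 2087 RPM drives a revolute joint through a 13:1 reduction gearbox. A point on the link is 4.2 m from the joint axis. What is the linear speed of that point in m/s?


omega_motor = 2087 * 2*pi/60 = 218.5501 rad/s
omega_joint = omega_motor / 13 = 16.8115 rad/s
v = omega_joint * r = 16.8115 * 4.2
= 70.6085 m/s


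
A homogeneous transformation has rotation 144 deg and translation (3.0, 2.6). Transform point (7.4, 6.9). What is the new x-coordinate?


x' = cos(theta)*px - sin(theta)*py + tx
= -0.809*7.4 - 0.5878*6.9 + 3.0
= -7.0424


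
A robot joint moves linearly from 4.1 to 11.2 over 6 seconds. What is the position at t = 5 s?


s = t/T = 5/6 = 0.8333
p(t) = p0 + (pf-p0)*s
= 4.1 + (11.2 - 4.1) * 0.8333
= 10.0167


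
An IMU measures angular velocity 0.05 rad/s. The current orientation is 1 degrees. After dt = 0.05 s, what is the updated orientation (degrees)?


delta_theta = w * dt = 0.05 * 0.05 = 0.0025 rad
= 0.1432 deg
theta_new = 1 + 0.1432 = 1.1432 deg


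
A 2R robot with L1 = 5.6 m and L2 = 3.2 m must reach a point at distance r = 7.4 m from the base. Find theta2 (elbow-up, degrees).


cos(theta2) = (r^2 - L1^2 - L2^2) / (2*L1*L2)
cos(theta2) = (54.76 - 31.36 - 10.24) / 35.84
cos(theta2) = 0.367188
theta2 = 68.4577 degrees


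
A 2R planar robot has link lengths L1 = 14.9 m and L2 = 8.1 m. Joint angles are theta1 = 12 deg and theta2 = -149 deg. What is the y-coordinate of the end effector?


Convert angles to radians: theta1 = 0.2094, theta2 = -2.6005
y = L1*sin(theta1) + L2*sin(theta1+theta2)
y = 3.0979 + -5.5242
y = -2.4263


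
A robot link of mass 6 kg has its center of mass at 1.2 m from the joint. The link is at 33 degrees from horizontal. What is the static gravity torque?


tau = m*g*L*cos(angle)
= 6 * 9.81 * 1.2 * cos(33 deg)
= 6 * 9.81 * 1.2 * 0.8387
= 59.237 Nm


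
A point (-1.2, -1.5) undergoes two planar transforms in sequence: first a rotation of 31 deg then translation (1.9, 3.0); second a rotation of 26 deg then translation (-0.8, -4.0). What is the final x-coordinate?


After transform 1:
x1 = cos(31)*-1.2 - sin(31)*-1.5 + 1.9 = 1.644
y1 = sin(31)*-1.2 + cos(31)*-1.5 + 3.0 = 1.0962
After transform 2:
x2 = cos(26)*1.644 - sin(26)*1.0962 + -0.8
= 0.197


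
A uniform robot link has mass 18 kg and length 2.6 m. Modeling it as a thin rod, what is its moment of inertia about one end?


I = (1/3) * m * L^2
= (1/3) * 18 * 2.6^2
= 0.333333 * 18 * 6.76
= 40.56 kg*m^2


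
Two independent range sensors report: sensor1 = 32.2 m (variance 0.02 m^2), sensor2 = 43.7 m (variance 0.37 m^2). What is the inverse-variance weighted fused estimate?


w1 = (1/var1) / (1/var1 + 1/var2)
   = 50.0 / (50.0 + 2.7027) = 0.9487
w2 = 1 - w1 = 0.0513
fused = w1*s1 + w2*s2 = 30.5487 + 2.241
= 32.7897 m


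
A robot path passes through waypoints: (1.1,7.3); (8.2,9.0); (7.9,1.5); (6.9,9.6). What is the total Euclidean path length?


Segment lengths:
  seg1 = sqrt((7.1)^2 + (1.7)^2) = 7.3007
  seg2 = sqrt((-0.3)^2 + (-7.5)^2) = 7.506
  seg3 = sqrt((-1.0)^2 + (8.1)^2) = 8.1615
Total = 22.9682


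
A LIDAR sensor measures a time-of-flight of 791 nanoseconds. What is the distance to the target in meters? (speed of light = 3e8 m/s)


tof = 791 ns = 7.91e-07 s
dist = c * tof / 2
= 3e8 * 7.91e-07 / 2
= 118.65 m


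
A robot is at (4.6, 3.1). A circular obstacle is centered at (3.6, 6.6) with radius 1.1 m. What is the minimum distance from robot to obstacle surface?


center_dist = sqrt((4.6-3.6)^2 + (3.1-6.6)^2)
= sqrt(1.0 + 12.25)
= 3.6401
min_dist = center_dist - radius = 3.6401 - 1.1 = 2.5401 m


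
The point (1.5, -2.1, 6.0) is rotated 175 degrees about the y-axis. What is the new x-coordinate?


Rotation about y-axis: x' = x*cos(theta) + z*sin(theta)
= 1.5 * -0.9962 + 6.0 * 0.0872
= -0.9714


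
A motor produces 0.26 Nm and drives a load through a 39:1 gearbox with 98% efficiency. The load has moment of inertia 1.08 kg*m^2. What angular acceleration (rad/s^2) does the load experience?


tau_out = tau_motor * N * eta
= 0.26 * 39 * 0.98 = 9.9372 Nm
alpha = tau_out / I = 9.9372 / 1.08
= 9.2011 rad/s^2


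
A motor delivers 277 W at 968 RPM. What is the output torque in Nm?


omega = 968 * 2*pi/60 = 101.3687 rad/s
tau = P / omega = 277 / 101.3687
= 2.7326 Nm


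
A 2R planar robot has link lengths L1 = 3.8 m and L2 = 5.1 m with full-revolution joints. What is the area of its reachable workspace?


r_max = L1 + L2 = 8.9 m
r_min = |L1 - L2| = 1.3 m
Area = pi*(r_max^2 - r_min^2)
= pi*(79.21 - 1.69)
= pi * 77.52
= 243.5363 m^2


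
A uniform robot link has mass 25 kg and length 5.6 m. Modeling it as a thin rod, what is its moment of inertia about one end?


I = (1/3) * m * L^2
= (1/3) * 25 * 5.6^2
= 0.333333 * 25 * 31.36
= 261.3333 kg*m^2


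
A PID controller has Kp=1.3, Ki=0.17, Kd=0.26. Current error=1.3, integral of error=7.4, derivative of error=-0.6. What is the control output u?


u = Kp*e + Ki*int(e) + Kd*de/dt
= 1.3*1.3 + 0.17*7.4 + 0.26*(-0.6)
= 1.69 + 1.258 + -0.156
= 2.792


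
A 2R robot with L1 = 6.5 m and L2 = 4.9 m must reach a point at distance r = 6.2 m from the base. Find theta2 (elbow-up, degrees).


cos(theta2) = (r^2 - L1^2 - L2^2) / (2*L1*L2)
cos(theta2) = (38.44 - 42.25 - 24.01) / 63.7
cos(theta2) = -0.436735
theta2 = 115.8957 degrees


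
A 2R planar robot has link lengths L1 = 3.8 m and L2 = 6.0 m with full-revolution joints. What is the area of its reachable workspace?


r_max = L1 + L2 = 9.8 m
r_min = |L1 - L2| = 2.2 m
Area = pi*(r_max^2 - r_min^2)
= pi*(96.04 - 4.84)
= pi * 91.2
= 286.5133 m^2


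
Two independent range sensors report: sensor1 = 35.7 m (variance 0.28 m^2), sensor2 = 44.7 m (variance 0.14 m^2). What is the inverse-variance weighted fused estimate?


w1 = (1/var1) / (1/var1 + 1/var2)
   = 3.5714 / (3.5714 + 7.1429) = 0.3333
w2 = 1 - w1 = 0.6667
fused = w1*s1 + w2*s2 = 11.9 + 29.8
= 41.7 m


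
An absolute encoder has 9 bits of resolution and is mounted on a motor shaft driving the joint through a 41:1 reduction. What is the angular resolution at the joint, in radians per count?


counts = 2^9 = 512
effective counts at joint = 512 * 41 = 20992
resolution = 2*pi / 20992
= 2.9931e-04 rad/count


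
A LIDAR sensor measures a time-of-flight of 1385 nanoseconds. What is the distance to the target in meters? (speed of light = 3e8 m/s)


tof = 1385 ns = 1.385e-06 s
dist = c * tof / 2
= 3e8 * 1.385e-06 / 2
= 207.75 m


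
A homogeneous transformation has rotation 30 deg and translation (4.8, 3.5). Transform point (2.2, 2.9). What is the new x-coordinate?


x' = cos(theta)*px - sin(theta)*py + tx
= 0.866*2.2 - 0.5*2.9 + 4.8
= 5.2553


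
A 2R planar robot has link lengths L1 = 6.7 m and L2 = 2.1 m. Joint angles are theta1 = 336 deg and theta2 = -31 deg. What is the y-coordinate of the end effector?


Convert angles to radians: theta1 = 5.8643, theta2 = -0.5411
y = L1*sin(theta1) + L2*sin(theta1+theta2)
y = -2.7251 + -1.7202
y = -4.4454


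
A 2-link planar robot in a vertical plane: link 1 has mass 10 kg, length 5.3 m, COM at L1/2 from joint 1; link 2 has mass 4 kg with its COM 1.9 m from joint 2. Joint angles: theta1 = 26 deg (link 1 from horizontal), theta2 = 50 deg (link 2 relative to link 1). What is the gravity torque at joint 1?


Horizontal distance from joint 1 to link-1 COM:
  x_c1 = (L1/2)*cos(t1) = 2.65 * 0.8988 = 2.3818 m
Horizontal distance from joint 1 to link-2 COM:
  x_c2 = L1*cos(t1) + Lc2*cos(t1+t2)
       = 5.3*0.8988 + 1.9*0.2419 = 5.2233 m
tau1 = m1*g*x_c1 + m2*g*x_c2
     = 10*9.81*2.3818 + 4*9.81*5.2233
     = 233.655 + 204.9607
     = 438.6157 Nm


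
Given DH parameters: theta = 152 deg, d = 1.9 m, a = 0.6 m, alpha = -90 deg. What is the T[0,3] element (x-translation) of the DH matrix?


T[0,3] = a * cos(theta)
= 0.6 * cos(152 deg)
= 0.6 * -0.8829
= -0.5298


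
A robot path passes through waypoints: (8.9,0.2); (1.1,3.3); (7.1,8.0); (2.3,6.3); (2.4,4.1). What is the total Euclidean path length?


Segment lengths:
  seg1 = sqrt((-7.8)^2 + (3.1)^2) = 8.3934
  seg2 = sqrt((6.0)^2 + (4.7)^2) = 7.6217
  seg3 = sqrt((-4.8)^2 + (-1.7)^2) = 5.0922
  seg4 = sqrt((0.1)^2 + (-2.2)^2) = 2.2023
Total = 23.3096


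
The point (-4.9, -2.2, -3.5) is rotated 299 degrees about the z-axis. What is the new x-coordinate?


Rotation about z-axis: x' = x*cos(theta) - y*sin(theta)
= -4.9 * 0.4848 - -2.2 * -0.8746
= -4.2997


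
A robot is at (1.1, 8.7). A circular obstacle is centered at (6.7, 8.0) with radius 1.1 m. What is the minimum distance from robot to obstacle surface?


center_dist = sqrt((1.1-6.7)^2 + (8.7-8.0)^2)
= sqrt(31.36 + 0.49)
= 5.6436
min_dist = center_dist - radius = 5.6436 - 1.1 = 4.5436 m


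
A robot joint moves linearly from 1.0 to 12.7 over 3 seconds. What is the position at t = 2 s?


s = t/T = 2/3 = 0.6667
p(t) = p0 + (pf-p0)*s
= 1.0 + (12.7 - 1.0) * 0.6667
= 8.8


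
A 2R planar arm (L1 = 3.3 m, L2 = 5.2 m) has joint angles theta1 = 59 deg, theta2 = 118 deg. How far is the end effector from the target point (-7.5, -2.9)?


End effector via forward kinematics:
x = L1*cos(t1) + L2*cos(t1+t2) = -3.4932
y = L1*sin(t1) + L2*sin(t1+t2) = 3.1008
Distance to target:
d = sqrt((-7.5 - -3.4932)^2 + (-2.9 - 3.1008)^2)
= sqrt(16.0541 + 36.0096)
= 7.2155 m


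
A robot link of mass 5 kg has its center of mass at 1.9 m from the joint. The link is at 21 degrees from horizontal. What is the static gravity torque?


tau = m*g*L*cos(angle)
= 5 * 9.81 * 1.9 * cos(21 deg)
= 5 * 9.81 * 1.9 * 0.9336
= 87.005 Nm


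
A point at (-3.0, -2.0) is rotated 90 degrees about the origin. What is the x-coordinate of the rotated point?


x' = x*cos(theta) - y*sin(theta)
cos(90 deg) = 0.0, sin(90 deg) = 1.0
x' = -3.0 * 0.0 - -2.0 * 1.0
= -0.0 - -2.0
= 2.0


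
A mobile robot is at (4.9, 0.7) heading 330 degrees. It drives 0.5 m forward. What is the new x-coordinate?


x_new = x0 + d*cos(theta)
= 4.9 + 0.5*cos(330)
= 4.9 + 0.433
= 5.333


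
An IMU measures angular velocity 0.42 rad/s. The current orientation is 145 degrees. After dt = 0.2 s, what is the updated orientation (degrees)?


delta_theta = w * dt = 0.42 * 0.2 = 0.084 rad
= 4.8128 deg
theta_new = 145 + 4.8128 = 149.8128 deg


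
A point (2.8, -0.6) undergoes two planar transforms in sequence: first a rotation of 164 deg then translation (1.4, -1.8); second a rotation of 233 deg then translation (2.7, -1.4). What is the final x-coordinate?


After transform 1:
x1 = cos(164)*2.8 - sin(164)*-0.6 + 1.4 = -1.1262
y1 = sin(164)*2.8 + cos(164)*-0.6 + -1.8 = -0.4515
After transform 2:
x2 = cos(233)*-1.1262 - sin(233)*-0.4515 + 2.7
= 3.0172


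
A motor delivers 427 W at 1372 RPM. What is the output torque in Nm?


omega = 1372 * 2*pi/60 = 143.6755 rad/s
tau = P / omega = 427 / 143.6755
= 2.972 Nm


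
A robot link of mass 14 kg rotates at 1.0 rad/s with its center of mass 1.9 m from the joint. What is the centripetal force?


F = m * omega^2 * r
= 14 * 1.0^2 * 1.9
= 14 * 1.0 * 1.9
= 26.6 N


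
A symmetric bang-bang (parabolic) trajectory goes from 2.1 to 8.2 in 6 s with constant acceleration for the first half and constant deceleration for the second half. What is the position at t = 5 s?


Symmetric rest-to-rest: each phase covers (pf-p0)/2 in time T/2. 0.5*a*(T/2)^2 = (pf-p0)/2 => a = 4*(pf-p0)/T^2
a = 4*(8.2-2.1)/6^2 = 0.6778
t = 5 is in the deceleration phase (t > T/2).
p = pf - 0.5*a*(T-t)^2 = 8.2 - 0.5*0.6778*1^2
= 7.8611


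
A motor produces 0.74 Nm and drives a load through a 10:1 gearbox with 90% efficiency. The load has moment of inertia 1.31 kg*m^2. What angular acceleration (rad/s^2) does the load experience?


tau_out = tau_motor * N * eta
= 0.74 * 10 * 0.9 = 6.66 Nm
alpha = tau_out / I = 6.66 / 1.31
= 5.084 rad/s^2


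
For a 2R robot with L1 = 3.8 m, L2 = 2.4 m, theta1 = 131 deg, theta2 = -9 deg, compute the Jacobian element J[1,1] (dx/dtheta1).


J[1,1] = -L1*sin(t1) - L2*sin(t1+t2)
= -3.8*sin(131) - 2.4*sin(122)
= -4.9032


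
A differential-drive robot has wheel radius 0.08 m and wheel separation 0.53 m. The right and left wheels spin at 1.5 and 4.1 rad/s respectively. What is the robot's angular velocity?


vR = r*wR = 0.08*1.5 = 0.12 m/s
vL = r*wL = 0.08*4.1 = 0.328 m/s
v = (vR+vL)/2 = 0.224 m/s
omega = (vR-vL)/L = -0.3925 rad/s
angular velocity = -0.3925 rad/s


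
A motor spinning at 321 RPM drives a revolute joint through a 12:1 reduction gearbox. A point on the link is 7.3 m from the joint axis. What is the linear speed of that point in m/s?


omega_motor = 321 * 2*pi/60 = 33.615 rad/s
omega_joint = omega_motor / 12 = 2.8013 rad/s
v = omega_joint * r = 2.8013 * 7.3
= 20.4492 m/s


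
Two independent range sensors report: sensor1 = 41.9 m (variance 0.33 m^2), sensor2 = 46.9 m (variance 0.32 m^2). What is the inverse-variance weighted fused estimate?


w1 = (1/var1) / (1/var1 + 1/var2)
   = 3.0303 / (3.0303 + 3.125) = 0.4923
w2 = 1 - w1 = 0.5077
fused = w1*s1 + w2*s2 = 20.6277 + 23.8108
= 44.4385 m


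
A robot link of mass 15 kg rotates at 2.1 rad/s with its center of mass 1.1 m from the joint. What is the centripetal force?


F = m * omega^2 * r
= 15 * 2.1^2 * 1.1
= 15 * 4.41 * 1.1
= 72.765 N


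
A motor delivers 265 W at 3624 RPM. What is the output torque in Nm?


omega = 3624 * 2*pi/60 = 379.5044 rad/s
tau = P / omega = 265 / 379.5044
= 0.6983 Nm


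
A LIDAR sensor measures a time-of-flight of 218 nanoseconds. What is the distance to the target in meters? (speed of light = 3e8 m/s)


tof = 218 ns = 2.18e-07 s
dist = c * tof / 2
= 3e8 * 2.18e-07 / 2
= 32.7 m


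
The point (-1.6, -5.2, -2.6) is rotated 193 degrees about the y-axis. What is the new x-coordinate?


Rotation about y-axis: x' = x*cos(theta) + z*sin(theta)
= -1.6 * -0.9744 + -2.6 * -0.225
= 2.1439


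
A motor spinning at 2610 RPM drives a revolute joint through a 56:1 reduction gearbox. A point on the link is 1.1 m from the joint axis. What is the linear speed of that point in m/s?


omega_motor = 2610 * 2*pi/60 = 273.3186 rad/s
omega_joint = omega_motor / 56 = 4.8807 rad/s
v = omega_joint * r = 4.8807 * 1.1
= 5.3688 m/s


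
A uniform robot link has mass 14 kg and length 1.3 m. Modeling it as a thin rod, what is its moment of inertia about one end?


I = (1/3) * m * L^2
= (1/3) * 14 * 1.3^2
= 0.333333 * 14 * 1.69
= 7.8867 kg*m^2


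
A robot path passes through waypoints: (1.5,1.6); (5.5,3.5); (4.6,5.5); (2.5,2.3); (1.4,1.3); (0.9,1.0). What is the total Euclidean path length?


Segment lengths:
  seg1 = sqrt((4.0)^2 + (1.9)^2) = 4.4283
  seg2 = sqrt((-0.9)^2 + (2.0)^2) = 2.1932
  seg3 = sqrt((-2.1)^2 + (-3.2)^2) = 3.8275
  seg4 = sqrt((-1.1)^2 + (-1.0)^2) = 1.4866
  seg5 = sqrt((-0.5)^2 + (-0.3)^2) = 0.5831
Total = 12.5187


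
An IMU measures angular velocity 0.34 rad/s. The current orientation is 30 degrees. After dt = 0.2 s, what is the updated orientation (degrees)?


delta_theta = w * dt = 0.34 * 0.2 = 0.068 rad
= 3.8961 deg
theta_new = 30 + 3.8961 = 33.8961 deg


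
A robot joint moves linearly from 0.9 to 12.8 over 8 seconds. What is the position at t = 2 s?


s = t/T = 2/8 = 0.25
p(t) = p0 + (pf-p0)*s
= 0.9 + (12.8 - 0.9) * 0.25
= 3.875


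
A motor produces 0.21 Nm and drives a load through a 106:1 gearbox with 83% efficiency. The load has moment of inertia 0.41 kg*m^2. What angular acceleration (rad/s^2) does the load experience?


tau_out = tau_motor * N * eta
= 0.21 * 106 * 0.83 = 18.4758 Nm
alpha = tau_out / I = 18.4758 / 0.41
= 45.0629 rad/s^2


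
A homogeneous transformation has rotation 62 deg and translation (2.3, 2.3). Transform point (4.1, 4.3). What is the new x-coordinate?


x' = cos(theta)*px - sin(theta)*py + tx
= 0.4695*4.1 - 0.8829*4.3 + 2.3
= 0.4282


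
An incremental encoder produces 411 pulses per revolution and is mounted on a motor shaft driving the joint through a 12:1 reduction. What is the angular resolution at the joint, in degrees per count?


counts per rev = 411
effective counts at joint = 411 * 12 = 4932
resolution = 360 / 4932
= 0.073 deg/count


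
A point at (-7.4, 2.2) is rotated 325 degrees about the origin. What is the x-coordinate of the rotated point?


x' = x*cos(theta) - y*sin(theta)
cos(325 deg) = 0.8192, sin(325 deg) = -0.5736
x' = -7.4 * 0.8192 - 2.2 * -0.5736
= -6.0617 - -1.2619
= -4.7999


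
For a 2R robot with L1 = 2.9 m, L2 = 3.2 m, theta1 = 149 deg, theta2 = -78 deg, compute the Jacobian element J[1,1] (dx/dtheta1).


J[1,1] = -L1*sin(t1) - L2*sin(t1+t2)
= -2.9*sin(149) - 3.2*sin(71)
= -4.5193


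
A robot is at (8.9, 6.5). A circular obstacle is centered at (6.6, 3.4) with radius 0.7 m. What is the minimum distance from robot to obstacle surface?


center_dist = sqrt((8.9-6.6)^2 + (6.5-3.4)^2)
= sqrt(5.29 + 9.61)
= 3.8601
min_dist = center_dist - radius = 3.8601 - 0.7 = 3.1601 m


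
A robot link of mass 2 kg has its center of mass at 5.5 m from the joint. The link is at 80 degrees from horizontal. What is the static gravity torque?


tau = m*g*L*cos(angle)
= 2 * 9.81 * 5.5 * cos(80 deg)
= 2 * 9.81 * 5.5 * 0.1736
= 18.7384 Nm


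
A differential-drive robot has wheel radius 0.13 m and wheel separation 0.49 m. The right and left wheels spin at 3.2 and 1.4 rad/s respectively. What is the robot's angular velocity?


vR = r*wR = 0.13*3.2 = 0.416 m/s
vL = r*wL = 0.13*1.4 = 0.182 m/s
v = (vR+vL)/2 = 0.299 m/s
omega = (vR-vL)/L = 0.4776 rad/s
angular velocity = 0.4776 rad/s


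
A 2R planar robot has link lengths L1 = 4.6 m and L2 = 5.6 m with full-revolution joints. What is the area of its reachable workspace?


r_max = L1 + L2 = 10.2 m
r_min = |L1 - L2| = 1.0 m
Area = pi*(r_max^2 - r_min^2)
= pi*(104.04 - 1.0)
= pi * 103.04
= 323.7097 m^2


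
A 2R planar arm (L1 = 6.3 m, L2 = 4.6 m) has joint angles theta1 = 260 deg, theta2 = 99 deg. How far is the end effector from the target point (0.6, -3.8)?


End effector via forward kinematics:
x = L1*cos(t1) + L2*cos(t1+t2) = 3.5053
y = L1*sin(t1) + L2*sin(t1+t2) = -6.2846
Distance to target:
d = sqrt((0.6 - 3.5053)^2 + (-3.8 - -6.2846)^2)
= sqrt(8.4409 + 6.1731)
= 3.8228 m


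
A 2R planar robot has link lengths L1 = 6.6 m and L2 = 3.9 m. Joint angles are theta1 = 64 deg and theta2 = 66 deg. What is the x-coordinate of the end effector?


Convert angles to radians: theta1 = 1.117, theta2 = 1.1519
x = L1*cos(theta1) + L2*cos(theta1+theta2)
x = 2.8932 + -2.5069
x = 0.3864


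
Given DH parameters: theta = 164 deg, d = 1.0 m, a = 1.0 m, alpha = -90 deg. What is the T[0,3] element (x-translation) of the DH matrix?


T[0,3] = a * cos(theta)
= 1.0 * cos(164 deg)
= 1.0 * -0.9613
= -0.9613


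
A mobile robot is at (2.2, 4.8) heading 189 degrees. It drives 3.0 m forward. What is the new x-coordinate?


x_new = x0 + d*cos(theta)
= 2.2 + 3.0*cos(189)
= 2.2 + -2.9631
= -0.7631


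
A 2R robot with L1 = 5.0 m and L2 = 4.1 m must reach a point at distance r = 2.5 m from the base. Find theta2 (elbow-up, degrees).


cos(theta2) = (r^2 - L1^2 - L2^2) / (2*L1*L2)
cos(theta2) = (6.25 - 25.0 - 16.81) / 41.0
cos(theta2) = -0.867317
theta2 = 150.1483 degrees


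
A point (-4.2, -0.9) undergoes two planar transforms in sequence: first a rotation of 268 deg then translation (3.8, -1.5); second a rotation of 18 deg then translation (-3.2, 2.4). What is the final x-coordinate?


After transform 1:
x1 = cos(268)*-4.2 - sin(268)*-0.9 + 3.8 = 3.0471
y1 = sin(268)*-4.2 + cos(268)*-0.9 + -1.5 = 2.7289
After transform 2:
x2 = cos(18)*3.0471 - sin(18)*2.7289 + -3.2
= -1.1453


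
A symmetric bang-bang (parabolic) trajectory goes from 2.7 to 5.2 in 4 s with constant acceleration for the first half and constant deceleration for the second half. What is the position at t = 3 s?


Symmetric rest-to-rest: each phase covers (pf-p0)/2 in time T/2. 0.5*a*(T/2)^2 = (pf-p0)/2 => a = 4*(pf-p0)/T^2
a = 4*(5.2-2.7)/4^2 = 0.625
t = 3 is in the deceleration phase (t > T/2).
p = pf - 0.5*a*(T-t)^2 = 5.2 - 0.5*0.625*1^2
= 4.8875


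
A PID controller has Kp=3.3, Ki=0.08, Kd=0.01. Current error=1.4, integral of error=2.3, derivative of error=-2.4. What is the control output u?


u = Kp*e + Ki*int(e) + Kd*de/dt
= 3.3*1.4 + 0.08*2.3 + 0.01*(-2.4)
= 4.62 + 0.184 + -0.024
= 4.78


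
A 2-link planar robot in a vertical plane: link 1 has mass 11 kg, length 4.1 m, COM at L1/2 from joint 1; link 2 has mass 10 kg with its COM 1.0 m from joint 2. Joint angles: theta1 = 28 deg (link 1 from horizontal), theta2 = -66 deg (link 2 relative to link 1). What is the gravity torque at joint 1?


Horizontal distance from joint 1 to link-1 COM:
  x_c1 = (L1/2)*cos(t1) = 2.05 * 0.8829 = 1.81 m
Horizontal distance from joint 1 to link-2 COM:
  x_c2 = L1*cos(t1) + Lc2*cos(t1+t2)
       = 4.1*0.8829 + 1.0*0.788 = 4.4081 m
tau1 = m1*g*x_c1 + m2*g*x_c2
     = 11*9.81*1.81 + 10*9.81*4.4081
     = 195.3217 + 432.4342
     = 627.7559 Nm


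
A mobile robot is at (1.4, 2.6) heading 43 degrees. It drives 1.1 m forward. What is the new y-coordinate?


y_new = y0 + d*sin(theta)
= 2.6 + 1.1*sin(43)
= 2.6 + 0.7502
= 3.3502


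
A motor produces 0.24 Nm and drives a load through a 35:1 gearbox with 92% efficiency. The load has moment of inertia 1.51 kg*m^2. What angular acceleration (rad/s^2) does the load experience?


tau_out = tau_motor * N * eta
= 0.24 * 35 * 0.92 = 7.728 Nm
alpha = tau_out / I = 7.728 / 1.51
= 5.1179 rad/s^2


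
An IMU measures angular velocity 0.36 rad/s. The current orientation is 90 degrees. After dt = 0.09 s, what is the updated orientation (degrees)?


delta_theta = w * dt = 0.36 * 0.09 = 0.0324 rad
= 1.8564 deg
theta_new = 90 + 1.8564 = 91.8564 deg


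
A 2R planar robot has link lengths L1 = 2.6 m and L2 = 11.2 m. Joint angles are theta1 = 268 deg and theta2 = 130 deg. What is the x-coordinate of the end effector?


Convert angles to radians: theta1 = 4.6775, theta2 = 2.2689
x = L1*cos(theta1) + L2*cos(theta1+theta2)
x = -0.0907 + 8.8257
x = 8.735


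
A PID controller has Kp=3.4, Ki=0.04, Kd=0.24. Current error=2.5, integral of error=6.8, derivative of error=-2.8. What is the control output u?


u = Kp*e + Ki*int(e) + Kd*de/dt
= 3.4*2.5 + 0.04*6.8 + 0.24*(-2.8)
= 8.5 + 0.272 + -0.672
= 8.1


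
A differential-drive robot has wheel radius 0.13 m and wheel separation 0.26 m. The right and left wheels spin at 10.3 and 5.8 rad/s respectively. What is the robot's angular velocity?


vR = r*wR = 0.13*10.3 = 1.339 m/s
vL = r*wL = 0.13*5.8 = 0.754 m/s
v = (vR+vL)/2 = 1.0465 m/s
omega = (vR-vL)/L = 2.25 rad/s
angular velocity = 2.25 rad/s


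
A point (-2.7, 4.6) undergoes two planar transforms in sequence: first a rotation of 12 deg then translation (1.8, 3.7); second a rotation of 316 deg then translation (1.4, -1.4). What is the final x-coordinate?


After transform 1:
x1 = cos(12)*-2.7 - sin(12)*4.6 + 1.8 = -1.7974
y1 = sin(12)*-2.7 + cos(12)*4.6 + 3.7 = 7.6381
After transform 2:
x2 = cos(316)*-1.7974 - sin(316)*7.6381 + 1.4
= 5.4129


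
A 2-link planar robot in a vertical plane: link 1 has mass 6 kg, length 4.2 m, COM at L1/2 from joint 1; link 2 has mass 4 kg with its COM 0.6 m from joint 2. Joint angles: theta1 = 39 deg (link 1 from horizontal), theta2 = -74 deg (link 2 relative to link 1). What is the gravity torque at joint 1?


Horizontal distance from joint 1 to link-1 COM:
  x_c1 = (L1/2)*cos(t1) = 2.1 * 0.7771 = 1.632 m
Horizontal distance from joint 1 to link-2 COM:
  x_c2 = L1*cos(t1) + Lc2*cos(t1+t2)
       = 4.2*0.7771 + 0.6*0.8192 = 3.7555 m
tau1 = m1*g*x_c1 + m2*g*x_c2
     = 6*9.81*1.632 + 4*9.81*3.7555
     = 96.0599 + 147.366
     = 243.4259 Nm


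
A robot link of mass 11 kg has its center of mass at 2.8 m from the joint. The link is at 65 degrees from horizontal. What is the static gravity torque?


tau = m*g*L*cos(angle)
= 11 * 9.81 * 2.8 * cos(65 deg)
= 11 * 9.81 * 2.8 * 0.4226
= 127.6933 Nm


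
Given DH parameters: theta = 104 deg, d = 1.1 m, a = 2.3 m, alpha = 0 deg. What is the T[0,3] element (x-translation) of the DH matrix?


T[0,3] = a * cos(theta)
= 2.3 * cos(104 deg)
= 2.3 * -0.2419
= -0.5564


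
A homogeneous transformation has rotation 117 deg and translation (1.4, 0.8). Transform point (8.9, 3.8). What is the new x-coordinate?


x' = cos(theta)*px - sin(theta)*py + tx
= -0.454*8.9 - 0.891*3.8 + 1.4
= -6.0263


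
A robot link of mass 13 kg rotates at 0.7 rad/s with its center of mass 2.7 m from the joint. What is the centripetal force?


F = m * omega^2 * r
= 13 * 0.7^2 * 2.7
= 13 * 0.49 * 2.7
= 17.199 N


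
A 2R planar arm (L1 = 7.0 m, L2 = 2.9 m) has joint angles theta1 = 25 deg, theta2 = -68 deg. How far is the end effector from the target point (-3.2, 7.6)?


End effector via forward kinematics:
x = L1*cos(t1) + L2*cos(t1+t2) = 8.4651
y = L1*sin(t1) + L2*sin(t1+t2) = 0.9805
Distance to target:
d = sqrt((-3.2 - 8.4651)^2 + (7.6 - 0.9805)^2)
= sqrt(136.0741 + 43.8173)
= 13.4124 m


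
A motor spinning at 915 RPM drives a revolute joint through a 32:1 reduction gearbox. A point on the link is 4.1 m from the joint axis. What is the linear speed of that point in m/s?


omega_motor = 915 * 2*pi/60 = 95.8186 rad/s
omega_joint = omega_motor / 32 = 2.9943 rad/s
v = omega_joint * r = 2.9943 * 4.1
= 12.2768 m/s


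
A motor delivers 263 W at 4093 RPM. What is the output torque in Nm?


omega = 4093 * 2*pi/60 = 428.618 rad/s
tau = P / omega = 263 / 428.618
= 0.6136 Nm


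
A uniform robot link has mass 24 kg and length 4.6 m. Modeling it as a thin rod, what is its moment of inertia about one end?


I = (1/3) * m * L^2
= (1/3) * 24 * 4.6^2
= 0.333333 * 24 * 21.16
= 169.28 kg*m^2


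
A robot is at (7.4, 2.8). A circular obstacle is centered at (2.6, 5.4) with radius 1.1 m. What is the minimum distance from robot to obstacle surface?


center_dist = sqrt((7.4-2.6)^2 + (2.8-5.4)^2)
= sqrt(23.04 + 6.76)
= 5.4589
min_dist = center_dist - radius = 5.4589 - 1.1 = 4.3589 m


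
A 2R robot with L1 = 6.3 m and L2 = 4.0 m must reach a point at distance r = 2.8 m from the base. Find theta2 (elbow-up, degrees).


cos(theta2) = (r^2 - L1^2 - L2^2) / (2*L1*L2)
cos(theta2) = (7.84 - 39.69 - 16.0) / 50.4
cos(theta2) = -0.949405
theta2 = 161.6962 degrees
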